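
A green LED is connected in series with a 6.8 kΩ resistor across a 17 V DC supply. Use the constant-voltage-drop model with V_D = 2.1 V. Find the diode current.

KVL around the loop: 17 = V_D + I·R = 2.1 + I × 6.8 kΩ.
So I = (17 − 2.1) / 6.8 kΩ = 14.9 / 6.8 = 2.19 mA.

I ≈ 2.2 mA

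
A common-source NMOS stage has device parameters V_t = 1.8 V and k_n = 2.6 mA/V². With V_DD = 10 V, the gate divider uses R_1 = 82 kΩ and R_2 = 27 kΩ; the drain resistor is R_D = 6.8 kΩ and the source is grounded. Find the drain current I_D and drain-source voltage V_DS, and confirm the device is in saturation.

I_D ≈ 0.6 mA, V_DS ≈ 5.9 V

V_G = V_DD·R_2/(R_1+R_2) = 10×27/109 = 2.48 V. With the source grounded, V_GS = V_G = 2.48 V.
Assume saturation: I_D = (k_n/2)(V_GS − V_t)² = (2.6/2)×(2.48 − 1.8)² = 1.3×0.677² = 0.596 mA.
V_DS = V_DD − I_D·R_D = 10 − 0.596×6.8 = 5.95 V.
Saturation requires V_DS ≥ V_GS − V_t = 0.677 V; 5.95 ≥ 0.677 ✓.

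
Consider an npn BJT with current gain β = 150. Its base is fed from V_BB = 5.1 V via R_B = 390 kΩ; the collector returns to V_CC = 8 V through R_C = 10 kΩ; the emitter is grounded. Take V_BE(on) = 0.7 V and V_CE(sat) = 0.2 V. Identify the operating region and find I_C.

Assume active: I_B = (5.1 − 0.7)/390 = 0.0113 mA, giving I_C = β·I_B = 1.69 mA.
But then V_CE = 8 − 1.69×10 = -8.92 V < V_CE(sat) = 0.2 V — impossible in the active region.
So the transistor is saturated. With V_CE = 0.2 V, I_C = (V_CC − 0.2)/R_C = 7.8/10 = 0.78 mA.
Check: β·I_B = 1.69 mA > I_C = 0.78 mA, confirming saturation.

saturation; I_C ≈ 0.78 mA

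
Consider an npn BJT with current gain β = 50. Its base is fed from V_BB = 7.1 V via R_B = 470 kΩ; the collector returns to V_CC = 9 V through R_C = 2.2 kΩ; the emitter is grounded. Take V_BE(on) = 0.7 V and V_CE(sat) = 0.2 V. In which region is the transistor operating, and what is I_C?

Assume active. Base-emitter loop: I_B = (V_BB − V_BE)/R_B = (7.1 − 0.7)/470 = 0.0136 mA.
I_C = β·I_B = 50×0.0136 = 0.681 mA.
V_CE = V_CC − I_C·R_C = 9 − 0.681×2.2 = 7.5 V > V_CE(sat), so the active-region assumption holds.

active; I_C ≈ 0.68 mA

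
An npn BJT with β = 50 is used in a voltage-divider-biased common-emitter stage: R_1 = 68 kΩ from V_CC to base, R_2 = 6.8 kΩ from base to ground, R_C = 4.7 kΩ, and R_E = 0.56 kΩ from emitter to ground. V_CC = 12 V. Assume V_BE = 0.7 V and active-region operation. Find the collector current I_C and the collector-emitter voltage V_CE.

Thevenize the base divider: V_Th = V_CC·R_2/(R_1+R_2) = 12×6.8/74.8 = 1.09 V, R_Th = R_1‖R_2 = 6.18 kΩ.
Base-emitter loop: V_Th = I_B·R_Th + V_BE + (β+1)I_B·R_E, so I_B = (1.09 − 0.7) / (6.18 + 51×0.56) = 0.0113 mA.
I_C = β·I_B = 50×0.0113 = 0.563 mA, and I_E = (β+1)I_B = 0.574 mA.
V_CE = V_CC − I_C·R_C − I_E·R_E = 12 − 0.563×4.7 − 0.574×0.56 = 9.03 V.
V_CE = 9.03 V > 0.2 V confirms active-region operation.

I_C ≈ 0.56 mA, V_CE ≈ 9 V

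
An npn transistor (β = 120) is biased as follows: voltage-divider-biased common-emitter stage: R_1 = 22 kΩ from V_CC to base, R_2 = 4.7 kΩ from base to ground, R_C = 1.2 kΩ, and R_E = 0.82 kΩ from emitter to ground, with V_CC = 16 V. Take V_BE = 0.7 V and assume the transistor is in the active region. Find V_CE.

Thevenize the base divider: V_Th = V_CC·R_2/(R_1+R_2) = 16×4.7/26.7 = 2.82 V, R_Th = R_1‖R_2 = 3.87 kΩ.
Base-emitter loop: V_Th = I_B·R_Th + V_BE + (β+1)I_B·R_E, so I_B = (2.82 − 0.7) / (3.87 + 121×0.82) = 0.0205 mA.
I_C = β·I_B = 120×0.0205 = 2.46 mA, and I_E = (β+1)I_B = 2.48 mA.
V_CE = V_CC − I_C·R_C − I_E·R_E = 16 − 2.46×1.2 − 2.48×0.82 = 11 V.
V_CE = 11 V > 0.2 V confirms active-region operation.

V_CE ≈ 11 V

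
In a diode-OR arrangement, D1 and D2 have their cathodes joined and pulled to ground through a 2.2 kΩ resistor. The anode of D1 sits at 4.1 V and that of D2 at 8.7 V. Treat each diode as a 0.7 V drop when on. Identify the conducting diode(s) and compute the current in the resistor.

Only D2 conducts; I_R ≈ 3.6 mA

Assume both conduct. Then node N would need to be at both 4.1−0.7 = 3.4 V and 8.7−0.7 = 8 V, which is impossible.
Assume only D2 conducts: V_N = 8.7 − 0.7 = 8 V, so I_R = 8/2.2 = 3.64 mA.
Check D1: its anode-to-cathode voltage is 4.1 − 8 = -3.9 V < 0.7 V, so it is off. The assumption is consistent.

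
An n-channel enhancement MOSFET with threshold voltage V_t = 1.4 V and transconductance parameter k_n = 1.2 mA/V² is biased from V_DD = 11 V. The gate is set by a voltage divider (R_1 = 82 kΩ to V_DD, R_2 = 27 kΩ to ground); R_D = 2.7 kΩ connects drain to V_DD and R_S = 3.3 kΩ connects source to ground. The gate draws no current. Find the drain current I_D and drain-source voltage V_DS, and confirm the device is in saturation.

V_G = V_DD·R_2/(R_1+R_2) = 11×27/109 = 2.72 V.
Assume saturation: I_D = (k_n/2)(V_GS − V_t)² with V_GS = V_G − I_D·R_S = 2.72 − 3.3·I_D.
Substituting gives 6.53·I_D² − 6.25·I_D + 1.05 = 0, with roots I_D = 0.219 or 0.737 mA.
The root I_D = 0.737 mA gives V_GS = 0.291 V ≤ V_t, so take I_D = 0.219 mA.
Then V_GS = 2 V and V_DS = V_DD − I_D(R_D+R_S) = 11 − 0.219×6 = 9.69 V.
Saturation requires V_DS ≥ V_GS − V_t = 0.604 V; 9.69 ≥ 0.604 ✓.

I_D ≈ 0.22 mA, V_DS ≈ 9.7 V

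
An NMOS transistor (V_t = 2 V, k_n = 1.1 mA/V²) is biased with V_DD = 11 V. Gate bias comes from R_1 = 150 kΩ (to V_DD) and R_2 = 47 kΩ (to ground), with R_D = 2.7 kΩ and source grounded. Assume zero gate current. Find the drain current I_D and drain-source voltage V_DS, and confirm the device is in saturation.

V_G = V_DD·R_2/(R_1+R_2) = 11×47/197 = 2.62 V. With the source grounded, V_GS = V_G = 2.62 V.
Assume saturation: I_D = (k_n/2)(V_GS − V_t)² = (1.1/2)×(2.62 − 2)² = 0.55×0.624² = 0.214 mA.
V_DS = V_DD − I_D·R_D = 11 − 0.214×2.7 = 10.4 V.
Saturation requires V_DS ≥ V_GS − V_t = 0.624 V; 10.4 ≥ 0.624 ✓.

I_D ≈ 0.21 mA, V_DS ≈ 10 V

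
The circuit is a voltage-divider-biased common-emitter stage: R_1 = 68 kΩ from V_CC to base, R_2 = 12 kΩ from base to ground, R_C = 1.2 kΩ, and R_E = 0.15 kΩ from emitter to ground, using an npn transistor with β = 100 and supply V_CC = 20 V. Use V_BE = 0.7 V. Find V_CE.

V_CE ≈ 7.7 V

Thevenize the base divider: V_Th = V_CC·R_2/(R_1+R_2) = 20×12/80 = 3 V, R_Th = R_1‖R_2 = 10.2 kΩ.
Base-emitter loop: V_Th = I_B·R_Th + V_BE + (β+1)I_B·R_E, so I_B = (3 − 0.7) / (10.2 + 101×0.15) = 0.0907 mA.
I_C = β·I_B = 100×0.0907 = 9.07 mA, and I_E = (β+1)I_B = 9.16 mA.
V_CE = V_CC − I_C·R_C − I_E·R_E = 20 − 9.07×1.2 − 9.16×0.15 = 7.74 V.
V_CE = 7.74 V > 0.2 V confirms active-region operation.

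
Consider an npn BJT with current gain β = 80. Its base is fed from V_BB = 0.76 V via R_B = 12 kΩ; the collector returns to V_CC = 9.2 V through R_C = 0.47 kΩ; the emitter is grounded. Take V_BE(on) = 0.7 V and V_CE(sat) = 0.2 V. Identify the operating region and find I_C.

active; I_C ≈ 0.4 mA

Assume active. Base-emitter loop: I_B = (V_BB − V_BE)/R_B = (0.76 − 0.7)/12 = 0.005 mA.
I_C = β·I_B = 80×0.005 = 0.4 mA.
V_CE = V_CC − I_C·R_C = 9.2 − 0.4×0.47 = 9.01 V > V_CE(sat), so the active-region assumption holds.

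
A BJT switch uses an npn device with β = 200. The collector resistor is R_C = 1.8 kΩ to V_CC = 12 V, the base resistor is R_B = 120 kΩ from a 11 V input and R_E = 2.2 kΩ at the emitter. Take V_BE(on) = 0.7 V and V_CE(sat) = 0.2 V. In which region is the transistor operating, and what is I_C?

Assume active: I_B = (11 − 0.7)/(120 + 201×2.2) = 0.0183 mA, I_C = β·I_B = 3.66 mA.
Then V_CE = 12 − 3.66×1.8 − 3.68×2.2 = -2.7 V < 0.2 V — the active assumption fails.
Re-solve with V_CE = 0.2 V. KCL at the emitter: V_E/R_E = (V_BB−0.7−V_E)/R_B + (V_CC−0.2−V_E)/R_C, giving V_E = 6.52 V.
I_C = (V_CC − 0.2 − V_E)/R_C = (11.8 − 6.52)/1.8 = 2.93 mA.
Check: I_B = (10.3 − 6.52)/120 = 0.0315 mA, and β·I_B = 6.3 mA > I_C, confirming saturation.

saturation; I_C ≈ 2.9 mA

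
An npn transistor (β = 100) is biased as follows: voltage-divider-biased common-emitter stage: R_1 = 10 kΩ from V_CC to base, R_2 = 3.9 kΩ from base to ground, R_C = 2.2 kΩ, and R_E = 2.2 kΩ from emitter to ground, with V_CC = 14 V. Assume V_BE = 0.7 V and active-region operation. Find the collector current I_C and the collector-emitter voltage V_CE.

Thevenize the base divider: V_Th = V_CC·R_2/(R_1+R_2) = 14×3.9/13.9 = 3.93 V, R_Th = R_1‖R_2 = 2.81 kΩ.
Base-emitter loop: V_Th = I_B·R_Th + V_BE + (β+1)I_B·R_E, so I_B = (3.93 − 0.7) / (2.81 + 101×2.2) = 0.0143 mA.
I_C = β·I_B = 100×0.0143 = 1.43 mA, and I_E = (β+1)I_B = 1.45 mA.
V_CE = V_CC − I_C·R_C − I_E·R_E = 14 − 1.43×2.2 − 1.45×2.2 = 7.66 V.
V_CE = 7.66 V > 0.2 V confirms active-region operation.

I_C ≈ 1.4 mA, V_CE ≈ 7.7 V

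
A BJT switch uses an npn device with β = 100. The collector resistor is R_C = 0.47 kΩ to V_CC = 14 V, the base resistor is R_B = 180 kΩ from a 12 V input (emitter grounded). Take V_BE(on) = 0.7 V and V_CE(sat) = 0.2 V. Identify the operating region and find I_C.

active; I_C ≈ 6.3 mA

Assume active. Base-emitter loop: I_B = (V_BB − V_BE)/R_B = (12 − 0.7)/180 = 0.0628 mA.
I_C = β·I_B = 100×0.0628 = 6.28 mA.
V_CE = V_CC − I_C·R_C = 14 − 6.28×0.47 = 11 V > V_CE(sat), so the active-region assumption holds.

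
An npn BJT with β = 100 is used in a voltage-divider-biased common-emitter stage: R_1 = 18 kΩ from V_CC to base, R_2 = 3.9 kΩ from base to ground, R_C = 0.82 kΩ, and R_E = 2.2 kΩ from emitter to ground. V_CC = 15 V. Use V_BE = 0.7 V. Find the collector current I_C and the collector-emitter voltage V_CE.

I_C ≈ 0.87 mA, V_CE ≈ 12 V

Thevenize the base divider: V_Th = V_CC·R_2/(R_1+R_2) = 15×3.9/21.9 = 2.67 V, R_Th = R_1‖R_2 = 3.21 kΩ.
Base-emitter loop: V_Th = I_B·R_Th + V_BE + (β+1)I_B·R_E, so I_B = (2.67 − 0.7) / (3.21 + 101×2.2) = 0.00875 mA.
I_C = β·I_B = 100×0.00875 = 0.875 mA, and I_E = (β+1)I_B = 0.883 mA.
V_CE = V_CC − I_C·R_C − I_E·R_E = 15 − 0.875×0.82 − 0.883×2.2 = 12.3 V.
V_CE = 12.3 V > 0.2 V confirms active-region operation.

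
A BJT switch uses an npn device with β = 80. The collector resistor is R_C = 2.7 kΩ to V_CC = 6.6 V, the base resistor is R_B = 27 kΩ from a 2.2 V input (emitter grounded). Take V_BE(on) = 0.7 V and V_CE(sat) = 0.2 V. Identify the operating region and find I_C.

saturation; I_C ≈ 2.4 mA

Assume active: I_B = (2.2 − 0.7)/27 = 0.0556 mA, giving I_C = β·I_B = 4.44 mA.
But then V_CE = 6.6 − 4.44×2.7 = -5.4 V < V_CE(sat) = 0.2 V — impossible in the active region.
So the transistor is saturated. With V_CE = 0.2 V, I_C = (V_CC − 0.2)/R_C = 6.4/2.7 = 2.37 mA.
Check: β·I_B = 4.44 mA > I_C = 2.37 mA, confirming saturation.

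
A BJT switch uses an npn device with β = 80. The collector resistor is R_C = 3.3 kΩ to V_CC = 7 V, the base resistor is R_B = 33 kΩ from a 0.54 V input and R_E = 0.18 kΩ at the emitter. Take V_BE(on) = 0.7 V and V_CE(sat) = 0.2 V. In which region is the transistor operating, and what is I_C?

V_BB = 0.54 V ≤ V_BE(on) = 0.7 V, so the base-emitter junction is not forward biased.
The transistor is in cutoff: I_B = I_C = 0.

cutoff; I_C ≈ 0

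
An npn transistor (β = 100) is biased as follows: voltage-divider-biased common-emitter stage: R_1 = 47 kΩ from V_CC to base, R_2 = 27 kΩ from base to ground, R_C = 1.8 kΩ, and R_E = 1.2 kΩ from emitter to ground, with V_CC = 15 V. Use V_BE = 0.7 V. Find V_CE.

Thevenize the base divider: V_Th = V_CC·R_2/(R_1+R_2) = 15×27/74 = 5.47 V, R_Th = R_1‖R_2 = 17.1 kΩ.
Base-emitter loop: V_Th = I_B·R_Th + V_BE + (β+1)I_B·R_E, so I_B = (5.47 − 0.7) / (17.1 + 101×1.2) = 0.0345 mA.
I_C = β·I_B = 100×0.0345 = 3.45 mA, and I_E = (β+1)I_B = 3.48 mA.
V_CE = V_CC − I_C·R_C − I_E·R_E = 15 − 3.45×1.8 − 3.48×1.2 = 4.61 V.
V_CE = 4.61 V > 0.2 V confirms active-region operation.

V_CE ≈ 4.6 V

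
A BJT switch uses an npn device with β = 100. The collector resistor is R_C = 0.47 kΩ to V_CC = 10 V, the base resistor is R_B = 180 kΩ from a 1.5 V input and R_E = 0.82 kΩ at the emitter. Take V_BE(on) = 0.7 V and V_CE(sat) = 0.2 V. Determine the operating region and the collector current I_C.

active; I_C ≈ 0.3 mA

Assume active. Base-emitter loop: I_B = (V_BB − V_BE)/(R_B + (β+1)R_E) = (1.5 − 0.7)/(180 + 101×0.82) = 0.00304 mA.
I_C = β·I_B = 100×0.00304 = 0.304 mA.
V_CE = V_CC − I_C·R_C − I_E·R_E = 10 − 0.304×0.47 − 0.307×0.82 = 9.6 V > V_CE(sat), so the active-region assumption holds.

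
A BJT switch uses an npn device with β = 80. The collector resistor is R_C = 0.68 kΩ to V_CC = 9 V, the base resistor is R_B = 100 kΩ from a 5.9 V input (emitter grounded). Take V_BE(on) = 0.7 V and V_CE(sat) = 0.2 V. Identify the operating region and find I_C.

active; I_C ≈ 4.2 mA

Assume active. Base-emitter loop: I_B = (V_BB − V_BE)/R_B = (5.9 − 0.7)/100 = 0.052 mA.
I_C = β·I_B = 80×0.052 = 4.16 mA.
V_CE = V_CC − I_C·R_C = 9 − 4.16×0.68 = 6.17 V > V_CE(sat), so the active-region assumption holds.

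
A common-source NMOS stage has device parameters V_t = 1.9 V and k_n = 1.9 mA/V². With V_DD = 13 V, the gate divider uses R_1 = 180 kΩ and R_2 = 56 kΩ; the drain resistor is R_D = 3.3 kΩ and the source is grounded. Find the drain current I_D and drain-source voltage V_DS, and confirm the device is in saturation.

I_D ≈ 1.3 mA, V_DS ≈ 8.6 V

V_G = V_DD·R_2/(R_1+R_2) = 13×56/236 = 3.08 V. With the source grounded, V_GS = V_G = 3.08 V.
Assume saturation: I_D = (k_n/2)(V_GS − V_t)² = (1.9/2)×(3.08 − 1.9)² = 0.95×1.18² = 1.33 mA.
V_DS = V_DD − I_D·R_D = 13 − 1.33×3.3 = 8.6 V.
Saturation requires V_DS ≥ V_GS − V_t = 1.18 V; 8.6 ≥ 1.18 ✓.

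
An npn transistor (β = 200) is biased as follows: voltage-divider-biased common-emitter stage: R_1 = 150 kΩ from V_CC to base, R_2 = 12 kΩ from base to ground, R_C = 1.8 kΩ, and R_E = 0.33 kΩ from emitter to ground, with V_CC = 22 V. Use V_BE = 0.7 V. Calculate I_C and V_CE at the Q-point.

Thevenize the base divider: V_Th = V_CC·R_2/(R_1+R_2) = 22×12/162 = 1.63 V, R_Th = R_1‖R_2 = 11.1 kΩ.
Base-emitter loop: V_Th = I_B·R_Th + V_BE + (β+1)I_B·R_E, so I_B = (1.63 − 0.7) / (11.1 + 201×0.33) = 0.012 mA.
I_C = β·I_B = 200×0.012 = 2.4 mA, and I_E = (β+1)I_B = 2.41 mA.
V_CE = V_CC − I_C·R_C − I_E·R_E = 22 − 2.4×1.8 − 2.41×0.33 = 16.9 V.
V_CE = 16.9 V > 0.2 V confirms active-region operation.

I_C ≈ 2.4 mA, V_CE ≈ 17 V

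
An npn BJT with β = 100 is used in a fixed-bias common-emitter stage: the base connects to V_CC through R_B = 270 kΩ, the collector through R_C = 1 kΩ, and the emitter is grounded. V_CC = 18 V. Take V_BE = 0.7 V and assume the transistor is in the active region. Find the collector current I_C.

I_C ≈ 6.4 mA

Base loop: V_CC = I_B·R_B + V_BE, so I_B = (18 − 0.7)/270 kΩ = 0.0641 mA.
In the active region I_C = β·I_B = 100 × 0.0641 = 6.41 mA.
Collector loop: V_CE = V_CC − I_C·R_C = 18 − 6.41×1 = 11.6 V.
Since V_CE = 11.6 V > V_CE(sat) ≈ 0.2 V, the transistor is in the active region as assumed.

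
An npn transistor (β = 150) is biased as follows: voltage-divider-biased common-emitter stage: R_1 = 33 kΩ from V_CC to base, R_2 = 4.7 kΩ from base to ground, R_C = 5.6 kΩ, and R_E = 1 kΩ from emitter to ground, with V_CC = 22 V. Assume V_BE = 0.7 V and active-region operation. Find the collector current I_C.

Thevenize the base divider: V_Th = V_CC·R_2/(R_1+R_2) = 22×4.7/37.7 = 2.74 V, R_Th = R_1‖R_2 = 4.11 kΩ.
Base-emitter loop: V_Th = I_B·R_Th + V_BE + (β+1)I_B·R_E, so I_B = (2.74 − 0.7) / (4.11 + 151×1) = 0.0132 mA.
I_C = β·I_B = 150×0.0132 = 1.98 mA, and I_E = (β+1)I_B = 1.99 mA.
V_CE = V_CC − I_C·R_C − I_E·R_E = 22 − 1.98×5.6 − 1.99×1 = 8.95 V.
V_CE = 8.95 V > 0.2 V confirms active-region operation.

I_C ≈ 2 mA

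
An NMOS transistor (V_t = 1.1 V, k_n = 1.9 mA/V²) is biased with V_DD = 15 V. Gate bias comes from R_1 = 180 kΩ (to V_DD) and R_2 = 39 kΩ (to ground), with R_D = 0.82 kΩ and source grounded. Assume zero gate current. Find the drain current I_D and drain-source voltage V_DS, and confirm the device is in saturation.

V_G = V_DD·R_2/(R_1+R_2) = 15×39/219 = 2.67 V. With the source grounded, V_GS = V_G = 2.67 V.
Assume saturation: I_D = (k_n/2)(V_GS − V_t)² = (1.9/2)×(2.67 − 1.1)² = 0.95×1.57² = 2.35 mA.
V_DS = V_DD − I_D·R_D = 15 − 2.35×0.82 = 13.1 V.
Saturation requires V_DS ≥ V_GS − V_t = 1.57 V; 13.1 ≥ 1.57 ✓.

I_D ≈ 2.3 mA, V_DS ≈ 13 V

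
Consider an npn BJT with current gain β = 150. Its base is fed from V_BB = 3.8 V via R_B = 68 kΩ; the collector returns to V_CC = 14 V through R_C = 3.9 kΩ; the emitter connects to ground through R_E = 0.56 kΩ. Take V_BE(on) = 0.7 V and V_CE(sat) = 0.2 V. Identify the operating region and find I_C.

active; I_C ≈ 3 mA

Assume active. Base-emitter loop: I_B = (V_BB − V_BE)/(R_B + (β+1)R_E) = (3.8 − 0.7)/(68 + 151×0.56) = 0.0203 mA.
I_C = β·I_B = 150×0.0203 = 3.05 mA.
V_CE = V_CC − I_C·R_C − I_E·R_E = 14 − 3.05×3.9 − 3.07×0.56 = 0.395 V > V_CE(sat), so the active-region assumption holds.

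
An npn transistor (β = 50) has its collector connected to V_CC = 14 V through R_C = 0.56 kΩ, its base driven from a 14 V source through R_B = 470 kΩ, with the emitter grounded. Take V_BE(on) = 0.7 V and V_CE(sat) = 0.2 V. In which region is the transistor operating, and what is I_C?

active; I_C ≈ 1.4 mA

Assume active. Base-emitter loop: I_B = (V_BB − V_BE)/R_B = (14 − 0.7)/470 = 0.0283 mA.
I_C = β·I_B = 50×0.0283 = 1.41 mA.
V_CE = V_CC − I_C·R_C = 14 − 1.41×0.56 = 13.2 V > V_CE(sat), so the active-region assumption holds.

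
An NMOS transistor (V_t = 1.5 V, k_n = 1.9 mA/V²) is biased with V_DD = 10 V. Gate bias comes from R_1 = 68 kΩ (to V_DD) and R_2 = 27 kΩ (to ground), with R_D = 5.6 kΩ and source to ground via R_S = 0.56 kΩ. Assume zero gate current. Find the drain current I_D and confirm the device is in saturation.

V_G = V_DD·R_2/(R_1+R_2) = 10×27/95 = 2.84 V.
Assume saturation: I_D = (k_n/2)(V_GS − V_t)² with V_GS = V_G − I_D·R_S = 2.84 − 0.56·I_D.
Substituting gives 0.298·I_D² − 2.43·I_D + 1.71 = 0, with roots I_D = 0.779 or 7.37 mA.
The root I_D = 7.37 mA gives V_GS = -1.29 V ≤ V_t, so take I_D = 0.779 mA.
Then V_GS = 2.41 V and V_DS = V_DD − I_D(R_D+R_S) = 10 − 0.779×6.16 = 5.2 V.
Saturation requires V_DS ≥ V_GS − V_t = 0.906 V; 5.2 ≥ 0.906 ✓.

I_D ≈ 0.78 mA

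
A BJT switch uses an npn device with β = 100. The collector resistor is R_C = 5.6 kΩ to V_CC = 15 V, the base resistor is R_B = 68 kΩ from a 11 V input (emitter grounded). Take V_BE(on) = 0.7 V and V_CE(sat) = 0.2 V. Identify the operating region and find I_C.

saturation; I_C ≈ 2.6 mA

Assume active: I_B = (11 − 0.7)/68 = 0.151 mA, giving I_C = β·I_B = 15.1 mA.
But then V_CE = 15 − 15.1×5.6 = -69.8 V < V_CE(sat) = 0.2 V — impossible in the active region.
So the transistor is saturated. With V_CE = 0.2 V, I_C = (V_CC − 0.2)/R_C = 14.8/5.6 = 2.64 mA.
Check: β·I_B = 15.1 mA > I_C = 2.64 mA, confirming saturation.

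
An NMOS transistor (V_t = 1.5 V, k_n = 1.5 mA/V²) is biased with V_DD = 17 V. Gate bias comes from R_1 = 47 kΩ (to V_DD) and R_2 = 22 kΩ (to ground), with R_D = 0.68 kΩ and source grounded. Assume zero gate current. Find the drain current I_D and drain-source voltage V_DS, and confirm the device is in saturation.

I_D ≈ 12 mA, V_DS ≈ 9.2 V

V_G = V_DD·R_2/(R_1+R_2) = 17×22/69 = 5.42 V. With the source grounded, V_GS = V_G = 5.42 V.
Assume saturation: I_D = (k_n/2)(V_GS − V_t)² = (1.5/2)×(5.42 − 1.5)² = 0.75×3.92² = 11.5 mA.
V_DS = V_DD − I_D·R_D = 17 − 11.5×0.68 = 9.16 V.
Saturation requires V_DS ≥ V_GS − V_t = 3.92 V; 9.16 ≥ 3.92 ✓.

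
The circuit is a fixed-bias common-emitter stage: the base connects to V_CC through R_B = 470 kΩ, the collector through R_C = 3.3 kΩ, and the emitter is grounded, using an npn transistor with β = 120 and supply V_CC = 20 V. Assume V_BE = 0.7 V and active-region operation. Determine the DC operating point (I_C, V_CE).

Base loop: V_CC = I_B·R_B + V_BE, so I_B = (20 − 0.7)/470 kΩ = 0.0411 mA.
In the active region I_C = β·I_B = 120 × 0.0411 = 4.93 mA.
Collector loop: V_CE = V_CC − I_C·R_C = 20 − 4.93×3.3 = 3.74 V.
Since V_CE = 3.74 V > V_CE(sat) ≈ 0.2 V, the transistor is in the active region as assumed.

I_C ≈ 4.9 mA, V_CE ≈ 3.7 V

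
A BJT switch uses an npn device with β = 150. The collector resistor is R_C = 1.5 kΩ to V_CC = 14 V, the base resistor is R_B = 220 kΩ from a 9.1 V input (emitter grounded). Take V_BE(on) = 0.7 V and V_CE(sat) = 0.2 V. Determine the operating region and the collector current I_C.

active; I_C ≈ 5.7 mA

Assume active. Base-emitter loop: I_B = (V_BB − V_BE)/R_B = (9.1 − 0.7)/220 = 0.0382 mA.
I_C = β·I_B = 150×0.0382 = 5.73 mA.
V_CE = V_CC − I_C·R_C = 14 − 5.73×1.5 = 5.41 V > V_CE(sat), so the active-region assumption holds.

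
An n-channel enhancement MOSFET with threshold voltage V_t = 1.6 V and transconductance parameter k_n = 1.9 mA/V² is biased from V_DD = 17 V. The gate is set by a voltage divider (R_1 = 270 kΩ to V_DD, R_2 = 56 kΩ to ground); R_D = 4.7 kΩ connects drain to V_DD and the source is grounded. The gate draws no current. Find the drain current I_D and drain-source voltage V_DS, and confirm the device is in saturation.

I_D ≈ 1.7 mA, V_DS ≈ 9.2 V

V_G = V_DD·R_2/(R_1+R_2) = 17×56/326 = 2.92 V. With the source grounded, V_GS = V_G = 2.92 V.
Assume saturation: I_D = (k_n/2)(V_GS − V_t)² = (1.9/2)×(2.92 − 1.6)² = 0.95×1.32² = 1.66 mA.
V_DS = V_DD − I_D·R_D = 17 − 1.66×4.7 = 9.22 V.
Saturation requires V_DS ≥ V_GS − V_t = 1.32 V; 9.22 ≥ 1.32 ✓.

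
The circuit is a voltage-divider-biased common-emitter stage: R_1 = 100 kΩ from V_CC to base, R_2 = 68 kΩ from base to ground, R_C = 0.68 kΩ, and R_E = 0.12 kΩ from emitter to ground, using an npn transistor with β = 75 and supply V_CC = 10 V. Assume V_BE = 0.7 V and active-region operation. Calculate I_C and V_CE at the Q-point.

Thevenize the base divider: V_Th = V_CC·R_2/(R_1+R_2) = 10×68/168 = 4.05 V, R_Th = R_1‖R_2 = 40.5 kΩ.
Base-emitter loop: V_Th = I_B·R_Th + V_BE + (β+1)I_B·R_E, so I_B = (4.05 − 0.7) / (40.5 + 76×0.12) = 0.0675 mA.
I_C = β·I_B = 75×0.0675 = 5.06 mA, and I_E = (β+1)I_B = 5.13 mA.
V_CE = V_CC − I_C·R_C − I_E·R_E = 10 − 5.06×0.68 − 5.13×0.12 = 5.94 V.
V_CE = 5.94 V > 0.2 V confirms active-region operation.

I_C ≈ 5.1 mA, V_CE ≈ 5.9 V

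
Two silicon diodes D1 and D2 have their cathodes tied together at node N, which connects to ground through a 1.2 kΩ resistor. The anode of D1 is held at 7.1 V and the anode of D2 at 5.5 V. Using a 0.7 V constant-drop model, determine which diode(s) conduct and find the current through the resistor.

Only D1 conducts; I_R ≈ 5.3 mA

Assume both conduct. Then node N would need to be at both 7.1−0.7 = 6.4 V and 5.5−0.7 = 4.8 V, which is impossible.
Assume only D1 conducts: V_N = 7.1 − 0.7 = 6.4 V, so I_R = 6.4/1.2 = 5.33 mA.
Check D2: its anode-to-cathode voltage is 5.5 − 6.4 = -0.9 V < 0.7 V, so it is off. The assumption is consistent.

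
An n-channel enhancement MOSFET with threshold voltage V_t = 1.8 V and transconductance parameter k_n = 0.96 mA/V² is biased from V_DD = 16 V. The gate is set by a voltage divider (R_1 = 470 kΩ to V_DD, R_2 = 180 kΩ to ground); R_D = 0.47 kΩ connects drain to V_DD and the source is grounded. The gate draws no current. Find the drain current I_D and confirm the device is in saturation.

I_D ≈ 3.3 mA

V_G = V_DD·R_2/(R_1+R_2) = 16×180/650 = 4.43 V. With the source grounded, V_GS = V_G = 4.43 V.
Assume saturation: I_D = (k_n/2)(V_GS − V_t)² = (0.96/2)×(4.43 − 1.8)² = 0.48×2.63² = 3.32 mA.
V_DS = V_DD − I_D·R_D = 16 − 3.32×0.47 = 14.4 V.
Saturation requires V_DS ≥ V_GS − V_t = 2.63 V; 14.4 ≥ 2.63 ✓.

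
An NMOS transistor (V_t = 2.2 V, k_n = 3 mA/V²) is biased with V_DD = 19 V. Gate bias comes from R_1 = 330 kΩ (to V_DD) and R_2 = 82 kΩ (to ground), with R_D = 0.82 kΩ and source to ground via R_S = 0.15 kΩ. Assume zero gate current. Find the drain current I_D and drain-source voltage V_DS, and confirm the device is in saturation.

I_D ≈ 2.3 mA, V_DS ≈ 17 V

V_G = V_DD·R_2/(R_1+R_2) = 19×82/412 = 3.78 V.
Assume saturation: I_D = (k_n/2)(V_GS − V_t)² with V_GS = V_G − I_D·R_S = 3.78 − 0.15·I_D.
Substituting gives 0.0337·I_D² − 1.71·I_D + 3.75 = 0, with roots I_D = 2.3 or 48.4 mA.
The root I_D = 48.4 mA gives V_GS = -3.48 V ≤ V_t, so take I_D = 2.3 mA.
Then V_GS = 3.44 V and V_DS = V_DD − I_D(R_D+R_S) = 19 − 2.3×0.97 = 16.8 V.
Saturation requires V_DS ≥ V_GS − V_t = 1.24 V; 16.8 ≥ 1.24 ✓.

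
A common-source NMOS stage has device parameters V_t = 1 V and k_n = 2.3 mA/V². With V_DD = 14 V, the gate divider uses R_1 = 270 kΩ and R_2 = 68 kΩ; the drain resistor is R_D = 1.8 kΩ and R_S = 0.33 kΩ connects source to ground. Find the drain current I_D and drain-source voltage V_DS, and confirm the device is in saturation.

V_G = V_DD·R_2/(R_1+R_2) = 14×68/338 = 2.82 V.
Assume saturation: I_D = (k_n/2)(V_GS − V_t)² with V_GS = V_G − I_D·R_S = 2.82 − 0.33·I_D.
Substituting gives 0.125·I_D² − 2.38·I_D + 3.79 = 0, with roots I_D = 1.76 or 17.2 mA.
The root I_D = 17.2 mA gives V_GS = -2.87 V ≤ V_t, so take I_D = 1.76 mA.
Then V_GS = 2.24 V and V_DS = V_DD − I_D(R_D+R_S) = 14 − 1.76×2.13 = 10.3 V.
Saturation requires V_DS ≥ V_GS − V_t = 1.24 V; 10.3 ≥ 1.24 ✓.

I_D ≈ 1.8 mA, V_DS ≈ 10 V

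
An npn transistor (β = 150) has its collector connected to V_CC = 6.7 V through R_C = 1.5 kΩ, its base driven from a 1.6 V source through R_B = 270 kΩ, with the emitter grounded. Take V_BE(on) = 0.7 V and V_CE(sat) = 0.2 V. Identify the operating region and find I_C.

Assume active. Base-emitter loop: I_B = (V_BB − V_BE)/R_B = (1.6 − 0.7)/270 = 0.00333 mA.
I_C = β·I_B = 150×0.00333 = 0.5 mA.
V_CE = V_CC − I_C·R_C = 6.7 − 0.5×1.5 = 5.95 V > V_CE(sat), so the active-region assumption holds.

active; I_C ≈ 0.5 mA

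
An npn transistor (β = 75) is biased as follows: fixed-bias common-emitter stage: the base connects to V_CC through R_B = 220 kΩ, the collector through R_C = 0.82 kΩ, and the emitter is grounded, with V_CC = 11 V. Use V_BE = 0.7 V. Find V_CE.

V_CE ≈ 8.1 V

Base loop: V_CC = I_B·R_B + V_BE, so I_B = (11 − 0.7)/220 kΩ = 0.0468 mA.
In the active region I_C = β·I_B = 75 × 0.0468 = 3.51 mA.
Collector loop: V_CE = V_CC − I_C·R_C = 11 − 3.51×0.82 = 8.12 V.
Since V_CE = 8.12 V > V_CE(sat) ≈ 0.2 V, the transistor is in the active region as assumed.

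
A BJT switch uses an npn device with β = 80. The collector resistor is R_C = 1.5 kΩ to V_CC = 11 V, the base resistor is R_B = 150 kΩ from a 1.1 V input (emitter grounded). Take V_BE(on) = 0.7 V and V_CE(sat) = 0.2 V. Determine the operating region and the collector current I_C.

active; I_C ≈ 0.21 mA

Assume active. Base-emitter loop: I_B = (V_BB − V_BE)/R_B = (1.1 − 0.7)/150 = 0.00267 mA.
I_C = β·I_B = 80×0.00267 = 0.213 mA.
V_CE = V_CC − I_C·R_C = 11 − 0.213×1.5 = 10.7 V > V_CE(sat), so the active-region assumption holds.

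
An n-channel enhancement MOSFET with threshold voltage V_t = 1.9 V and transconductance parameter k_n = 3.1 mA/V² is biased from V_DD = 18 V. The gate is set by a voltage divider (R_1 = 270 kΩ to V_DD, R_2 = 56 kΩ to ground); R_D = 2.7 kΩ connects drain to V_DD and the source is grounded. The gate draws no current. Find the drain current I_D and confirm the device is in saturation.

I_D ≈ 2.2 mA

V_G = V_DD·R_2/(R_1+R_2) = 18×56/326 = 3.09 V. With the source grounded, V_GS = V_G = 3.09 V.
Assume saturation: I_D = (k_n/2)(V_GS − V_t)² = (3.1/2)×(3.09 − 1.9)² = 1.55×1.19² = 2.2 mA.
V_DS = V_DD − I_D·R_D = 18 − 2.2×2.7 = 12.1 V.
Saturation requires V_DS ≥ V_GS − V_t = 1.19 V; 12.1 ≥ 1.19 ✓.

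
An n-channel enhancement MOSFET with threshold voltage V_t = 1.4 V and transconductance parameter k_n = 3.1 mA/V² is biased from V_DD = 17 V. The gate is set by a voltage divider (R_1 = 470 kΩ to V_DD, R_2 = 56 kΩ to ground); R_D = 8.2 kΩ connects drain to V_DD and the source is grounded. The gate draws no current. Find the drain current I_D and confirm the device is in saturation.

V_G = V_DD·R_2/(R_1+R_2) = 17×56/526 = 1.81 V. With the source grounded, V_GS = V_G = 1.81 V.
Assume saturation: I_D = (k_n/2)(V_GS − V_t)² = (3.1/2)×(1.81 − 1.4)² = 1.55×0.41² = 0.26 mA.
V_DS = V_DD − I_D·R_D = 17 − 0.26×8.2 = 14.9 V.
Saturation requires V_DS ≥ V_GS − V_t = 0.41 V; 14.9 ≥ 0.41 ✓.

I_D ≈ 0.26 mA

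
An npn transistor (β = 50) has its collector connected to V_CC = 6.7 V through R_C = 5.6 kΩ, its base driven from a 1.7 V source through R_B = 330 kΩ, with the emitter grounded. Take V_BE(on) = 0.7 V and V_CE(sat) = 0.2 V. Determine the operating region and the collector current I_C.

Assume active. Base-emitter loop: I_B = (V_BB − V_BE)/R_B = (1.7 − 0.7)/330 = 0.00303 mA.
I_C = β·I_B = 50×0.00303 = 0.152 mA.
V_CE = V_CC − I_C·R_C = 6.7 − 0.152×5.6 = 5.85 V > V_CE(sat), so the active-region assumption holds.

active; I_C ≈ 0.15 mA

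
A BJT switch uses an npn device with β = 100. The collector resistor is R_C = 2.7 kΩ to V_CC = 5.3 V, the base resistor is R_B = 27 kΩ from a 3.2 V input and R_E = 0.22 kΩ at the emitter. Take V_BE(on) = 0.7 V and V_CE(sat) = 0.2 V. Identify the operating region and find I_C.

Assume active: I_B = (3.2 − 0.7)/(27 + 101×0.22) = 0.0508 mA, I_C = β·I_B = 5.08 mA.
Then V_CE = 5.3 − 5.08×2.7 − 5.13×0.22 = -9.54 V < 0.2 V — the active assumption fails.
Re-solve with V_CE = 0.2 V. KCL at the emitter: V_E/R_E = (V_BB−0.7−V_E)/R_B + (V_CC−0.2−V_E)/R_C, giving V_E = 0.4 V.
I_C = (V_CC − 0.2 − V_E)/R_C = (5.1 − 0.4)/2.7 = 1.74 mA.
Check: I_B = (2.5 − 0.4)/27 = 0.0778 mA, and β·I_B = 7.78 mA > I_C, confirming saturation.

saturation; I_C ≈ 1.7 mA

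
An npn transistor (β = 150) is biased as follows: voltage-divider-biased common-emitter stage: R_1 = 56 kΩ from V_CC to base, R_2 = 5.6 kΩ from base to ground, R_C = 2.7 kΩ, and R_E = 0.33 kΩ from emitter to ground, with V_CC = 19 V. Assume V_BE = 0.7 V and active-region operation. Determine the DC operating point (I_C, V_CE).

I_C ≈ 2.8 mA, V_CE ≈ 10 V

Thevenize the base divider: V_Th = V_CC·R_2/(R_1+R_2) = 19×5.6/61.6 = 1.73 V, R_Th = R_1‖R_2 = 5.09 kΩ.
Base-emitter loop: V_Th = I_B·R_Th + V_BE + (β+1)I_B·R_E, so I_B = (1.73 − 0.7) / (5.09 + 151×0.33) = 0.0187 mA.
I_C = β·I_B = 150×0.0187 = 2.81 mA, and I_E = (β+1)I_B = 2.82 mA.
V_CE = V_CC − I_C·R_C − I_E·R_E = 19 − 2.81×2.7 − 2.82×0.33 = 10.5 V.
V_CE = 10.5 V > 0.2 V confirms active-region operation.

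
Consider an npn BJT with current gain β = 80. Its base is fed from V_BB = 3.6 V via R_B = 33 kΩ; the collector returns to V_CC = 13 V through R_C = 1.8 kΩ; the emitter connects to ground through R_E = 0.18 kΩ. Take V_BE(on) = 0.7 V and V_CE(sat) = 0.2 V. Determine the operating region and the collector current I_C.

Assume active. Base-emitter loop: I_B = (V_BB − V_BE)/(R_B + (β+1)R_E) = (3.6 − 0.7)/(33 + 81×0.18) = 0.0609 mA.
I_C = β·I_B = 80×0.0609 = 4.88 mA.
V_CE = V_CC − I_C·R_C − I_E·R_E = 13 − 4.88×1.8 − 4.94×0.18 = 3.33 V > V_CE(sat), so the active-region assumption holds.

active; I_C ≈ 4.9 mA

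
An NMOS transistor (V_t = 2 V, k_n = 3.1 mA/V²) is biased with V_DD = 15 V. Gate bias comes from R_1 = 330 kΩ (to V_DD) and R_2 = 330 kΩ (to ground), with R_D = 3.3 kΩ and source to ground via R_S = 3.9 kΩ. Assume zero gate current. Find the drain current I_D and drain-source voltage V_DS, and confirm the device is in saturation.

I_D ≈ 1.2 mA, V_DS ≈ 6.5 V

V_G = V_DD·R_2/(R_1+R_2) = 15×330/660 = 7.5 V.
Assume saturation: I_D = (k_n/2)(V_GS − V_t)² with V_GS = V_G − I_D·R_S = 7.5 − 3.9·I_D.
Substituting gives 23.6·I_D² − 67.5·I_D + 46.9 = 0, with roots I_D = 1.19 or 1.68 mA.
The root I_D = 1.68 mA gives V_GS = 0.96 V ≤ V_t, so take I_D = 1.19 mA.
Then V_GS = 2.87 V and V_DS = V_DD − I_D(R_D+R_S) = 15 − 1.19×7.2 = 6.46 V.
Saturation requires V_DS ≥ V_GS − V_t = 0.875 V; 6.46 ≥ 0.875 ✓.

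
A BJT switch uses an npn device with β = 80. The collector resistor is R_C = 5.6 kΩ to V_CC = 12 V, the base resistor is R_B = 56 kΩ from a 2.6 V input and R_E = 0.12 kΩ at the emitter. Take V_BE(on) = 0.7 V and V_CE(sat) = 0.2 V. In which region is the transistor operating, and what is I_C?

saturation; I_C ≈ 2.1 mA

Assume active: I_B = (2.6 − 0.7)/(56 + 81×0.12) = 0.0289 mA, I_C = β·I_B = 2.31 mA.
Then V_CE = 12 − 2.31×5.6 − 2.34×0.12 = -1.23 V < 0.2 V — the active assumption fails.
Re-solve with V_CE = 0.2 V. KCL at the emitter: V_E/R_E = (V_BB−0.7−V_E)/R_B + (V_CC−0.2−V_E)/R_C, giving V_E = 0.251 V.
I_C = (V_CC − 0.2 − V_E)/R_C = (11.8 − 0.251)/5.6 = 2.06 mA.
Check: I_B = (1.9 − 0.251)/56 = 0.0294 mA, and β·I_B = 2.36 mA > I_C, confirming saturation.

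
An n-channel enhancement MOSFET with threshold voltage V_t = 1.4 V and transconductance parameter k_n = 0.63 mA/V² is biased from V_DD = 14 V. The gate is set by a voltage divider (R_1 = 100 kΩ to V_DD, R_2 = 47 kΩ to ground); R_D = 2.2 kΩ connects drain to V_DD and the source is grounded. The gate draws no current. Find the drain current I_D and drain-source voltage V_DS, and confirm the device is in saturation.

I_D ≈ 3 mA, V_DS ≈ 7.4 V

V_G = V_DD·R_2/(R_1+R_2) = 14×47/147 = 4.48 V. With the source grounded, V_GS = V_G = 4.48 V.
Assume saturation: I_D = (k_n/2)(V_GS − V_t)² = (0.63/2)×(4.48 − 1.4)² = 0.315×3.08² = 2.98 mA.
V_DS = V_DD − I_D·R_D = 14 − 2.98×2.2 = 7.44 V.
Saturation requires V_DS ≥ V_GS − V_t = 3.08 V; 7.44 ≥ 3.08 ✓.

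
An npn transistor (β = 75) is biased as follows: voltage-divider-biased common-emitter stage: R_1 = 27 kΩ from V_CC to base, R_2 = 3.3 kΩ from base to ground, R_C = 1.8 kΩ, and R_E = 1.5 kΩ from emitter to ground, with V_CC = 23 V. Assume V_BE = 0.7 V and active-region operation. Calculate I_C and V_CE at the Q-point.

I_C ≈ 1.2 mA, V_CE ≈ 19 V

Thevenize the base divider: V_Th = V_CC·R_2/(R_1+R_2) = 23×3.3/30.3 = 2.5 V, R_Th = R_1‖R_2 = 2.94 kΩ.
Base-emitter loop: V_Th = I_B·R_Th + V_BE + (β+1)I_B·R_E, so I_B = (2.5 − 0.7) / (2.94 + 76×1.5) = 0.0154 mA.
I_C = β·I_B = 75×0.0154 = 1.16 mA, and I_E = (β+1)I_B = 1.17 mA.
V_CE = V_CC − I_C·R_C − I_E·R_E = 23 − 1.16×1.8 − 1.17×1.5 = 19.2 V.
V_CE = 19.2 V > 0.2 V confirms active-region operation.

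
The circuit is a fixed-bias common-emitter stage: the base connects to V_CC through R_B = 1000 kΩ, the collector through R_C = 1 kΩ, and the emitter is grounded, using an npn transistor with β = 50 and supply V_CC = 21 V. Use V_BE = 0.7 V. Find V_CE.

V_CE ≈ 20 V

Base loop: V_CC = I_B·R_B + V_BE, so I_B = (21 − 0.7)/1000 kΩ = 0.0203 mA.
In the active region I_C = β·I_B = 50 × 0.0203 = 1.02 mA.
Collector loop: V_CE = V_CC − I_C·R_C = 21 − 1.02×1 = 20 V.
Since V_CE = 20 V > V_CE(sat) ≈ 0.2 V, the transistor is in the active region as assumed.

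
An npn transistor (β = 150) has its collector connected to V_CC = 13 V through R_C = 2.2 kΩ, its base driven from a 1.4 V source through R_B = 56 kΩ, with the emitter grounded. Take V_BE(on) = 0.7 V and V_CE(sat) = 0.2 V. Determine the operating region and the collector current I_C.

Assume active. Base-emitter loop: I_B = (V_BB − V_BE)/R_B = (1.4 − 0.7)/56 = 0.0125 mA.
I_C = β·I_B = 150×0.0125 = 1.87 mA.
V_CE = V_CC − I_C·R_C = 13 − 1.87×2.2 = 8.88 V > V_CE(sat), so the active-region assumption holds.

active; I_C ≈ 1.9 mA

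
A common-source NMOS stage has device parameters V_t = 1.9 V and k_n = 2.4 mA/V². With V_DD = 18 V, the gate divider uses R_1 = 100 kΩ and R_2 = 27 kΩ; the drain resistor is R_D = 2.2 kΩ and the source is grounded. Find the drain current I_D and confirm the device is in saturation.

I_D ≈ 4.5 mA

V_G = V_DD·R_2/(R_1+R_2) = 18×27/127 = 3.83 V. With the source grounded, V_GS = V_G = 3.83 V.
Assume saturation: I_D = (k_n/2)(V_GS − V_t)² = (2.4/2)×(3.83 − 1.9)² = 1.2×1.93² = 4.45 mA.
V_DS = V_DD − I_D·R_D = 18 − 4.45×2.2 = 8.2 V.
Saturation requires V_DS ≥ V_GS − V_t = 1.93 V; 8.2 ≥ 1.93 ✓.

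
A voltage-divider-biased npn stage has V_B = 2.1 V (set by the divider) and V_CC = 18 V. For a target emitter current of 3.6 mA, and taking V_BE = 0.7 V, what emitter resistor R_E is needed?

V_E = V_B − V_BE = 2.1 − 0.7 = 1.4 V.
R_E = V_E / I_E = 1.4 / 3.6 = 0.389 kΩ.

R_E ≈ 0.39 kΩ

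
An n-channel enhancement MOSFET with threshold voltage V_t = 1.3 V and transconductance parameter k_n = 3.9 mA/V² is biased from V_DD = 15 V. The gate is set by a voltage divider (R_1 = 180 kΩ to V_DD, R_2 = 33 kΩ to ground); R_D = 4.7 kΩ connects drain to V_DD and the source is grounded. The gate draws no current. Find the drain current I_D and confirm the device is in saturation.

V_G = V_DD·R_2/(R_1+R_2) = 15×33/213 = 2.32 V. With the source grounded, V_GS = V_G = 2.32 V.
Assume saturation: I_D = (k_n/2)(V_GS − V_t)² = (3.9/2)×(2.32 − 1.3)² = 1.95×1.02² = 2.04 mA.
V_DS = V_DD − I_D·R_D = 15 − 2.04×4.7 = 5.39 V.
Saturation requires V_DS ≥ V_GS − V_t = 1.02 V; 5.39 ≥ 1.02 ✓.

I_D ≈ 2 mA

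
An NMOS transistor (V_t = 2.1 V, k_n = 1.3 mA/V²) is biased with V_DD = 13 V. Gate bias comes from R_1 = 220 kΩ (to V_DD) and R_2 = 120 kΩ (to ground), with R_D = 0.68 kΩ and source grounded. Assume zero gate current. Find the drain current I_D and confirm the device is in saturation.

I_D ≈ 4 mA

V_G = V_DD·R_2/(R_1+R_2) = 13×120/340 = 4.59 V. With the source grounded, V_GS = V_G = 4.59 V.
Assume saturation: I_D = (k_n/2)(V_GS − V_t)² = (1.3/2)×(4.59 − 2.1)² = 0.65×2.49² = 4.02 mA.
V_DS = V_DD − I_D·R_D = 13 − 4.02×0.68 = 10.3 V.
Saturation requires V_DS ≥ V_GS − V_t = 2.49 V; 10.3 ≥ 2.49 ✓.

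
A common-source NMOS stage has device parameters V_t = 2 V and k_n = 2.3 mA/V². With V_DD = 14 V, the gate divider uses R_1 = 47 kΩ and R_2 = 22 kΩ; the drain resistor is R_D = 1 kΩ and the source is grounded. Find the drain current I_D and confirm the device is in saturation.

V_G = V_DD·R_2/(R_1+R_2) = 14×22/69 = 4.46 V. With the source grounded, V_GS = V_G = 4.46 V.
Assume saturation: I_D = (k_n/2)(V_GS − V_t)² = (2.3/2)×(4.46 − 2)² = 1.15×2.46² = 6.98 mA.
V_DS = V_DD − I_D·R_D = 14 − 6.98×1 = 7.02 V.
Saturation requires V_DS ≥ V_GS − V_t = 2.46 V; 7.02 ≥ 2.46 ✓.

I_D ≈ 7 mA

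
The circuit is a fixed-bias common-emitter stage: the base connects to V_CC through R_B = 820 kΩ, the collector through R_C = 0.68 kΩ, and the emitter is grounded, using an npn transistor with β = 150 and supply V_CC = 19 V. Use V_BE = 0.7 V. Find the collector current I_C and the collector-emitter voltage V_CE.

I_C ≈ 3.3 mA, V_CE ≈ 17 V

Base loop: V_CC = I_B·R_B + V_BE, so I_B = (19 − 0.7)/820 kΩ = 0.0223 mA.
In the active region I_C = β·I_B = 150 × 0.0223 = 3.35 mA.
Collector loop: V_CE = V_CC − I_C·R_C = 19 − 3.35×0.68 = 16.7 V.
Since V_CE = 16.7 V > V_CE(sat) ≈ 0.2 V, the transistor is in the active region as assumed.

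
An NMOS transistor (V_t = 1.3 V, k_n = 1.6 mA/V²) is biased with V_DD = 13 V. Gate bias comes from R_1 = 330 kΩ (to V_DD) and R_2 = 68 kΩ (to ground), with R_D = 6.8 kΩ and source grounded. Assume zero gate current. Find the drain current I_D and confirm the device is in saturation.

I_D ≈ 0.68 mA

V_G = V_DD·R_2/(R_1+R_2) = 13×68/398 = 2.22 V. With the source grounded, V_GS = V_G = 2.22 V.
Assume saturation: I_D = (k_n/2)(V_GS − V_t)² = (1.6/2)×(2.22 − 1.3)² = 0.8×0.921² = 0.679 mA.
V_DS = V_DD − I_D·R_D = 13 − 0.679×6.8 = 8.38 V.
Saturation requires V_DS ≥ V_GS − V_t = 0.921 V; 8.38 ≥ 0.921 ✓.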